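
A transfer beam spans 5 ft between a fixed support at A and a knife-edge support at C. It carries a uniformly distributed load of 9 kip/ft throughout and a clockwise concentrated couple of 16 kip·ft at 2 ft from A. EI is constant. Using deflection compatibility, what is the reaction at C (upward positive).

Choose R_C as the redundant. The primary structure is the cantilever fixed at A.
Downward deflection at the released point C due to the loads:
  UDL 9: wL⁴/(8EI) = 703.1/EI
  clockwise couple 16 at a = 2: M₀a(2L − a)/(2EI) = 128/EI
  δ_0 = 831.1/EI
Flexibility coefficient — unit upward force at C: δ_{CC} = L³/(3EI) = 41.67/EI.
The prop prevents deflection at C: R_C = δ_0/δ_{CC} = 831.1/41.67 = 19.95 kip.

R_C = 19.95 kip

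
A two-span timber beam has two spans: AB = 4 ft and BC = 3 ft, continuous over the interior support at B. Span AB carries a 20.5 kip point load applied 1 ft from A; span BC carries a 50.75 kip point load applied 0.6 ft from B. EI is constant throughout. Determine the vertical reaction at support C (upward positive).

R_C = 5.188 kip

Release continuity at B by inserting a hinge; the redundant is the internal moment M_B. The primary structure is two simply-supported spans AB and BC.
End slopes at the hinge B, treating each span as simply supported:
  span AB: point load 20.5 at a = 1: Pab(L + a)/(6LEI) = 12.81/EI
  span BC: point load 50.75 at a = 0.6: Pab(L + b)/(6LEI) = 21.92/EI
  relative rotation θ_0 = (12.81 + 21.92)/EI = 34.74/EI
A unit hogging moment at B produces rotation L₁/(3EI) + L₂/(3EI) = 2.333/EI.
Compatibility: M_B·(L₁+L₂)/(3EI) = θ_0, giving M_B = 14.89 kip·ft (hogging).
Span BC, ΣM about C: R_B^{BC}·3 = 121.8 + 14.89, so R_B^{BC} = 45.56 kip and R_C = 50.75 − 45.56 = 5.188 kip.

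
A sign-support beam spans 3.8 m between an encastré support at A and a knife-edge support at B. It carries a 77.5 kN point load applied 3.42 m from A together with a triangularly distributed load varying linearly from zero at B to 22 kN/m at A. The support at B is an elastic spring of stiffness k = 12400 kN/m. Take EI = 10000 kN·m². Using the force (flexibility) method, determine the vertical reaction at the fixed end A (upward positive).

Take the reaction at B as the redundant and release it; the primary structure is a cantilever fixed at A.
Deflection at B on the released cantilever, summing each load's contribution:
  point load 77.5 at a = 3.42: Pa²(3L − a)/(6EI) = 1206/EI
  triangular load, peak 22 at the fixed end: w₀L⁴/(30EI) = 152.9/EI
  δ_0 = 1359/EI
Flexibility coefficient — unit upward force at B: δ_{BB} = L³/(3EI) = 18.29/EI.
With EI = 10000 kN·m²: δ_0 = 0.13585 m and δ_{BB} = 0.001829 m/kN.
Compatibility — the spring shortens by R_B/k under the reaction it provides: δ_0 − R_B·δ_{BB} = R_B/k. With 1/k = 0.000081 m/kN, R_B = δ_0 / (δ_{BB} + 1/k) = 0.13585 / (0.001829 + 0.000081) = 71.14 kN.
Vertical equilibrium: R_A = ΣP − R_B = 119.3 − 71.14 = 48.16 kN.

R_A = 48.16 kN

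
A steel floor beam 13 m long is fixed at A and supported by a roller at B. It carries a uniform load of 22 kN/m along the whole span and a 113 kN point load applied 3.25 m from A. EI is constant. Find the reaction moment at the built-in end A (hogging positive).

Take the reaction at B as the redundant and release it; the primary structure is a cantilever fixed at A.
Deflection at B on the released cantilever, summing each load's contribution:
  UDL 22: wL⁴/(8EI) = 78543/EI
  point load 113 at a = 3.25: Pa²(3L − a)/(6EI) = 7112/EI
  δ_0 = 85654/EI
Tip deflection under a unit load at B: L³/(3EI) = 732.3/EI.
Compatibility at B: δ_0 − R_B·δ_{BB} = 0, so R_B = 85654/732.3 = 117 kN.
Moment equilibrium about A: M_A = Σ(load moments about A) − R_B·L = 2226 − 117×13 = 705.8 kN·m.

M_A = 705.8 kN·m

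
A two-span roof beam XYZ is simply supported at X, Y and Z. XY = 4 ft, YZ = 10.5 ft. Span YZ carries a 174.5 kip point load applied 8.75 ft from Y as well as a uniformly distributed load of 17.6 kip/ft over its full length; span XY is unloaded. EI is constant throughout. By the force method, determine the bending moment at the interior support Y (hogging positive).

Take M_Y as the redundant. Released structure: two simple spans XY and YZ with a hinge at Y.
Discontinuity in slope at Y on the released structure — sum the simple-span end rotations:
  span YZ: point load 174.5 at a = 8.75: Pab(L + b)/(6LEI) = 519.6/EI
  span YZ: UDL 17.6: wL³/(24EI) = 848.9/EI
  relative rotation θ_0 = (0 + 1368)/EI = 1368/EI
A unit hogging moment at Y produces rotation L₁/(3EI) + L₂/(3EI) = 4.833/EI.
Slope continuity at Y: θ_0 = M_Y·4.833/EI, so M_Y = 1368/4.833 = 283.1 kip·ft (hogging).

M_Y = 283.1 kip·ft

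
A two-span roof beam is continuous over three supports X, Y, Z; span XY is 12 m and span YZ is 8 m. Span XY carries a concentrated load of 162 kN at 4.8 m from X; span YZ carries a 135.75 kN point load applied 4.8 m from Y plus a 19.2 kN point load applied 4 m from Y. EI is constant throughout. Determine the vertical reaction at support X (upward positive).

R_X = 73.83 kN

Insert a hinge at Y; M_Y is the redundant, and each span becomes simply supported.
Rotations at Y on the released spans (each span's end-slope, ×1/EI):
  span XY: point load 162 at a = 4.8: Pab(L + a)/(6LEI) = 1306/EI
  span YZ: point load 135.75 at a = 4.8: Pab(L + b)/(6LEI) = 486.5/EI
  span YZ: point load 19.2 at a = 4: Pab(L + b)/(6LEI) = 76.8/EI
  relative rotation θ_0 = (1306 + 563.3)/EI = 1870/EI
A unit hogging moment at Y produces rotation L₁/(3EI) + L₂/(3EI) = 6.667/EI.
Compatibility: M_Y·(L₁+L₂)/(3EI) = θ_0, giving M_Y = 280.5 kN·m (hogging).
Span XY, ΣM about X with M_Y applied at Y: R_Y^{XY}·12 = 777.6 + 280.5, so R_Y^{XY} = 88.17 kN and R_X = 162 − 88.17 = 73.83 kN.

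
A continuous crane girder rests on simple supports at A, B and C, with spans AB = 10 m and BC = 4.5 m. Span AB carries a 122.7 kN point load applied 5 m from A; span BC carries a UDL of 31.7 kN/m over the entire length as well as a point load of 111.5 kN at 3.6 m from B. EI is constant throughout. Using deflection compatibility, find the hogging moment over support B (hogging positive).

Insert a hinge at B; M_B is the redundant, and each span becomes simply supported.
End slopes at the hinge B, treating each span as simply supported:
  span AB: point load 122.7 at a = 5: Pab(L + a)/(6LEI) = 766.9/EI
  span BC: UDL 31.7: wL³/(24EI) = 120.4/EI
  span BC: point load 111.5 at a = 3.6: Pab(L + b)/(6LEI) = 72.25/EI
  relative rotation θ_0 = (766.9 + 192.6)/EI = 959.5/EI
A unit hogging moment at B produces rotation L₁/(3EI) + L₂/(3EI) = 4.833/EI.
Slope continuity at B: θ_0 = M_B·4.833/EI, so M_B = 959.5/4.833 = 198.5 kN·m (hogging).

M_B = 198.5 kN·m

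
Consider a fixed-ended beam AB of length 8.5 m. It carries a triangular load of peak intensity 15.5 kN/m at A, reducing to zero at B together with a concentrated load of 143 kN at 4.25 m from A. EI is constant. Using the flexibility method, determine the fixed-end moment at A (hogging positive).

M_A = 207.9 kN·m

Take the two fixed-end moments M_A, M_B as redundants; the released structure is the simple span AB.
On the primary (simply-supported) span, the end slopes from the loading are:
  at A: triangular load, peak 15.5: w₀L³/(45EI) = 211.5/EI
  at B: triangular load, peak 15.5: 7w₀L³/(360EI) = 185.1/EI
  at A: point load 143 at a = 4.25: Pab(L + b)/(6LEI) = 645.7/EI
  at B: point load 143 at a = 4.25: Pab(L + a)/(6LEI) = 645.7/EI
  θ_A0 = 857.3/EI,  θ_B0 = 830.8/EI
Flexibility coefficients: a unit moment at one end gives L/(3EI) there and L/(6EI) at the far end, so f₁₁ = f₂₂ = 2.833/EI and f₁₂ = f₂₁ = 1.417/EI.
Compatibility — zero rotation at each built-in end:
  2.833 M_A + 1.417 M_B = 857.3
  1.417 M_A + 2.833 M_B = 830.8
Solving the pair gives M_A = 207.9 kN·m and M_B = 189.3 kN·m (hogging).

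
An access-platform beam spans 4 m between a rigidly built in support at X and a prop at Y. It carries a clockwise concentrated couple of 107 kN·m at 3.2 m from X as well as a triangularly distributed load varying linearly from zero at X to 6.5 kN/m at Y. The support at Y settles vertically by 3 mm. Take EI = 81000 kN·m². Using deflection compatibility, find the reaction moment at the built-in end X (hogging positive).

M_X = 4.549 kN·m

Take the reaction at Y as the redundant and release it; the primary structure is a cantilever fixed at X.
Deflection at Y on the released cantilever, summing each load's contribution:
  clockwise couple 107 at a = 3.2: M₀a(2L − a)/(2EI) = 821.8/EI
  triangular load, peak 6.5 at the free end: 11w₀L⁴/(120EI) = 152.5/EI
  δ_0 = 974.3/EI
Tip deflection under a unit load at Y: L³/(3EI) = 21.33/EI.
With EI = 81000 kN·m²: δ_0 = 0.012028 m and δ_{YY} = 0.000263 m/kN.
Compatibility — the beam at Y must follow the support down by 0.003 m: δ_0 − R_Y·δ_{YY} = 0.003, so R_Y = (0.012028 − 0.003)/0.000263 = 34.28 kN.
Moment equilibrium about X: M_X = Σ(load moments about X) − R_Y·L = 141.7 − 34.28×4 = 4.549 kN·m.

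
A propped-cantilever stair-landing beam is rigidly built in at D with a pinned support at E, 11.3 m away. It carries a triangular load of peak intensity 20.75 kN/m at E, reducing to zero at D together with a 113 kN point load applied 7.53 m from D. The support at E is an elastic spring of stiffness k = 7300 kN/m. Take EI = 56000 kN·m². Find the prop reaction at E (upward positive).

Remove the prop at E; the released (primary) structure is a cantilever built in at D.
Downward deflection at the released point E due to the loads:
  triangular load, peak 20.75 at the free end: 11w₀L⁴/(120EI) = 31013/EI
  point load 113 at a = 7.53: Pa²(3L − a)/(6EI) = 28160/EI
  δ_0 = 59173/EI
Flexibility coefficient — unit upward force at E: δ_{EE} = L³/(3EI) = 481/EI.
With EI = 56000 kN·m²: δ_0 = 1.0567 m and δ_{EE} = 0.008589 m/kN.
Compatibility — the spring shortens by R_E/k under the reaction it provides: δ_0 − R_E·δ_{EE} = R_E/k. With 1/k = 0.000137 m/kN, R_E = δ_0 / (δ_{EE} + 1/k) = 1.0567 / (0.008589 + 0.000137) = 121.1 kN.

R_E = 121.1 kN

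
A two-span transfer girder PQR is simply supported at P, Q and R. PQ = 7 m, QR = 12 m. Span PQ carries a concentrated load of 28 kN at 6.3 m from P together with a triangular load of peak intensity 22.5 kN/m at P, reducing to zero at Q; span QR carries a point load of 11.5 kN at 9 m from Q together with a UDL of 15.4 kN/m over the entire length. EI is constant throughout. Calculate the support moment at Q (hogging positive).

Take M_Q as the redundant. Released structure: two simple spans PQ and QR with a hinge at Q.
End slopes at the hinge Q, treating each span as simply supported:
  span PQ: point load 28 at a = 6.3: Pab(L + a)/(6LEI) = 39.1/EI
  span PQ: triangular load, peak 22.5: 7w₀L³/(360EI) = 150.1/EI
  span QR: point load 11.5 at a = 9: Pab(L + b)/(6LEI) = 64.69/EI
  span QR: UDL 15.4: wL³/(24EI) = 1109/EI
  relative rotation θ_0 = (189.2 + 1173)/EI = 1363/EI
A unit hogging moment at Q produces rotation L₁/(3EI) + L₂/(3EI) = 6.333/EI.
Compatibility: M_Q·(L₁+L₂)/(3EI) = θ_0, giving M_Q = 215.2 kN·m (hogging).

M_Q = 215.2 kN·m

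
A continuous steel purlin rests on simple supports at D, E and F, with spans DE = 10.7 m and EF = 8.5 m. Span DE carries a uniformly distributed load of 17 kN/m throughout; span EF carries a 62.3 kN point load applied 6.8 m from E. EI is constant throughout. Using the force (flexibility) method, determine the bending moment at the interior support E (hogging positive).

Insert a hinge at E; M_E is the redundant, and each span becomes simply supported.
Discontinuity in slope at E on the released structure — sum the simple-span end rotations:
  span DE: UDL 17: wL³/(24EI) = 867.7/EI
  span EF: point load 62.3 at a = 6.8: Pab(L + b)/(6LEI) = 144/EI
  relative rotation θ_0 = (867.7 + 144)/EI = 1012/EI
A unit hogging moment at E produces rotation L₁/(3EI) + L₂/(3EI) = 6.4/EI.
Compatibility: M_E·(L₁+L₂)/(3EI) = θ_0, giving M_E = 158.1 kN·m (hogging).

M_E = 158.1 kN·m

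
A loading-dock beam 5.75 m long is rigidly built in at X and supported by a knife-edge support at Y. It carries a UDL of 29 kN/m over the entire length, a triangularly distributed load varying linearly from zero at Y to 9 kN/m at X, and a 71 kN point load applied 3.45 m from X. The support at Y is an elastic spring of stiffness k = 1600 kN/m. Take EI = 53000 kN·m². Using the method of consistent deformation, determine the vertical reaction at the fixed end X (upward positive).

R_X = 199 kN

Take the reaction at Y as the redundant and release it; the primary structure is a cantilever fixed at X.
Deflection at Y on the released cantilever, summing each load's contribution:
  UDL 29: wL⁴/(8EI) = 3963/EI
  triangular load, peak 9 at the fixed end: w₀L⁴/(30EI) = 327.9/EI
  point load 71 at a = 3.45: Pa²(3L − a)/(6EI) = 1944/EI
  δ_0 = 6234/EI
Tip deflection under a unit load at Y: L³/(3EI) = 63.37/EI.
With EI = 53000 kN·m²: δ_0 = 0.11763 m and δ_{YY} = 0.001196 m/kN.
Compatibility — the spring shortens by R_Y/k under the reaction it provides: δ_0 − R_Y·δ_{YY} = R_Y/k. With 1/k = 0.000625 m/kN, R_Y = δ_0 / (δ_{YY} + 1/k) = 0.11763 / (0.001196 + 0.000625) = 64.61 kN.
Vertical equilibrium: R_X = ΣP − R_Y = 263.6 − 64.61 = 199 kN.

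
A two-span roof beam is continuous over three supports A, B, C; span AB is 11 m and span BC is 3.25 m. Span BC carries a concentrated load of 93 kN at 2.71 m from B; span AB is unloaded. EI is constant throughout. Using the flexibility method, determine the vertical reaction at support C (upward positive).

R_C = 75.83 kN

Insert a hinge at B; M_B is the redundant, and each span becomes simply supported.
Rotations at B on the released spans (each span's end-slope, ×1/EI):
  span BC: point load 93 at a = 2.71: Pab(L + b)/(6LEI) = 26.45/EI
  relative rotation θ_0 = (0 + 26.45)/EI = 26.45/EI
A unit hogging moment at B produces rotation L₁/(3EI) + L₂/(3EI) = 4.75/EI.
Slope continuity at B: θ_0 = M_B·4.75/EI, so M_B = 26.45/4.75 = 5.569 kN·m (hogging).
Span BC, ΣM about C: R_B^{BC}·3.25 = 50.22 + 5.569, so R_B^{BC} = 17.17 kN and R_C = 93 − 17.17 = 75.83 kN.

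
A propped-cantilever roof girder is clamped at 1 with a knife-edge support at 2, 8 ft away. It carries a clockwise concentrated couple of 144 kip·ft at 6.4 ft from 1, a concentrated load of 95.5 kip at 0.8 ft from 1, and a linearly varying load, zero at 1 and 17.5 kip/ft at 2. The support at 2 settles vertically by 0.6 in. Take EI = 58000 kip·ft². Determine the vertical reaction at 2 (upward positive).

R_2 = 48.81 kip

Choose R_2 as the redundant. The primary structure is the cantilever fixed at 1.
Primary-structure tip deflection at 2 by superposition:
  clockwise couple 144 at a = 6.4: M₀a(2L − a)/(2EI) = 4424/EI
  point load 95.5 at a = 0.8: Pa²(3L − a)/(6EI) = 236.3/EI
  triangular load, peak 17.5 at the free end: 11w₀L⁴/(120EI) = 6571/EI
  δ_0 = 11231/EI
Tip deflection under a unit load at 2: L³/(3EI) = 170.7/EI.
With EI = 58000 kip·ft²: δ_0 = 0.19363 ft and δ_{22} = 0.002943 ft/kip.
Compatibility — the beam at 2 must follow the support down by 0.05 ft: δ_0 − R_2·δ_{22} = 0.05, so R_2 = (0.19363 − 0.05)/0.002943 = 48.81 kip.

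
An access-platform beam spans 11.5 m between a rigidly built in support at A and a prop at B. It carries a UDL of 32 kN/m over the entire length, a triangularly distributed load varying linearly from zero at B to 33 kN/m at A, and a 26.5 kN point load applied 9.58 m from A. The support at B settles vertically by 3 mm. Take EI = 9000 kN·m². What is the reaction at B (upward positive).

Choose R_B as the redundant. The primary structure is the cantilever fixed at A.
Downward deflection at the released point B due to the loads:
  UDL 32: wL⁴/(8EI) = 69960/EI
  triangular load, peak 33 at the fixed end: w₀L⁴/(30EI) = 19239/EI
  point load 26.5 at a = 9.58: Pa²(3L − a)/(6EI) = 10101/EI
  δ_0 = 99301/EI
Flexibility coefficient — unit upward force at B: δ_{BB} = L³/(3EI) = 507/EI.
With EI = 9000 kN·m²: δ_0 = 11.033 m and δ_{BB} = 0.056329 m/kN.
Compatibility — the beam at B must follow the support down by 0.003 m: δ_0 − R_B·δ_{BB} = 0.003, so R_B = (11.033 − 0.003)/0.056329 = 195.8 kN.

R_B = 195.8 kN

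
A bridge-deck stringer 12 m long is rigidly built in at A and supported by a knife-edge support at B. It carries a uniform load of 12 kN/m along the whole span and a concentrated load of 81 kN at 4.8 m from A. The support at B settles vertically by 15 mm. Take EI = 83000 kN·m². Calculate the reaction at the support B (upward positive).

Release the roller at B. Primary structure: cantilever fixed at A.
Primary-structure tip deflection at B by superposition:
  UDL 12: wL⁴/(8EI) = 31104/EI
  point load 81 at a = 4.8: Pa²(3L − a)/(6EI) = 9704/EI
  δ_0 = 40808/EI
Tip deflection under a unit load at B: L³/(3EI) = 576/EI.
With EI = 83000 kN·m²: δ_0 = 0.49167 m and δ_{BB} = 0.00694 m/kN.
Compatibility — the beam at B must follow the support down by 0.015 m: δ_0 − R_B·δ_{BB} = 0.015, so R_B = (0.49167 − 0.015)/0.00694 = 68.69 kN.

R_B = 68.69 kN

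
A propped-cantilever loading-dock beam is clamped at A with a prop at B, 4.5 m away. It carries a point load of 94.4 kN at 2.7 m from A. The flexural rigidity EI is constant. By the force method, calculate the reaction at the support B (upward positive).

R_B = 40.78 kN

Take the reaction at B as the redundant and release it; the primary structure is a cantilever fixed at A.
Deflection at B on the released cantilever, summing each load's contribution:
  point load 94.4 at a = 2.7: Pa²(3L − a)/(6EI) = 1239/EI
Flexibility coefficient — unit upward force at B: δ_{BB} = L³/(3EI) = 30.38/EI.
The prop prevents deflection at B: R_B = δ_0/δ_{BB} = 1239/30.38 = 40.78 kN.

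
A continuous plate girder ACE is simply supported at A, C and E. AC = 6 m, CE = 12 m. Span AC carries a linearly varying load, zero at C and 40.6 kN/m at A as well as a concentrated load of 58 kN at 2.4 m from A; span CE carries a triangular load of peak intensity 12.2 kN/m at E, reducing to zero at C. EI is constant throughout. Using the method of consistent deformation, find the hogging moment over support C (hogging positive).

Take M_C as the redundant. Released structure: two simple spans AC and CE with a hinge at C.
End slopes at the hinge C, treating each span as simply supported:
  span AC: triangular load, peak 40.6: 7w₀L³/(360EI) = 170.5/EI
  span AC: point load 58 at a = 2.4: Pab(L + a)/(6LEI) = 116.9/EI
  span CE: triangular load, peak 12.2: 7w₀L³/(360EI) = 409.9/EI
  relative rotation θ_0 = (287.4 + 409.9)/EI = 697.4/EI
A unit hogging moment at C produces rotation L₁/(3EI) + L₂/(3EI) = 6/EI.
Compatibility: M_C·(L₁+L₂)/(3EI) = θ_0, giving M_C = 116.2 kN·m (hogging).

M_C = 116.2 kN·m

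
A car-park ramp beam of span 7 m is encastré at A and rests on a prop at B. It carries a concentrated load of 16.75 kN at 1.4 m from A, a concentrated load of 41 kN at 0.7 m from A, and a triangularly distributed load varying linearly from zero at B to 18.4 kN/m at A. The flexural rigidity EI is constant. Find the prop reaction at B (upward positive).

R_B = 14.41 kN

Choose R_B as the redundant. The primary structure is the cantilever fixed at A.
Downward deflection at the released point B due to the loads:
  point load 16.75 at a = 1.4: Pa²(3L − a)/(6EI) = 107.2/EI
  point load 41 at a = 0.7: Pa²(3L − a)/(6EI) = 67.97/EI
  triangular load, peak 18.4 at the fixed end: w₀L⁴/(30EI) = 1473/EI
  δ_0 = 1648/EI
Flexibility coefficient — unit upward force at B: δ_{BB} = L³/(3EI) = 114.3/EI.
The prop prevents deflection at B: R_B = δ_0/δ_{BB} = 1648/114.3 = 14.41 kN.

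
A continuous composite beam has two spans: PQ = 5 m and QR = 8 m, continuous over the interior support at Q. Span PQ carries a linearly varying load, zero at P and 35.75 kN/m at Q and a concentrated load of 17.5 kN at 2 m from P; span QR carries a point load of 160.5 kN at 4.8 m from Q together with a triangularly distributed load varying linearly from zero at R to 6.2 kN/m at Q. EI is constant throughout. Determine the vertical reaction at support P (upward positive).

R_P = 4.773 kN

Take M_Q as the redundant. Released structure: two simple spans PQ and QR with a hinge at Q.
Rotations at Q on the released spans (each span's end-slope, ×1/EI):
  span PQ: triangular load, peak 35.75: w₀L³/(45EI) = 99.31/EI
  span PQ: point load 17.5 at a = 2: Pab(L + a)/(6LEI) = 24.5/EI
  span QR: point load 160.5 at a = 4.8: Pab(L + b)/(6LEI) = 575.2/EI
  span QR: triangular load, peak 6.2: w₀L³/(45EI) = 70.54/EI
  relative rotation θ_0 = (123.8 + 645.8)/EI = 769.6/EI
A unit hogging moment at Q produces rotation L₁/(3EI) + L₂/(3EI) = 4.333/EI.
Compatibility: M_Q·(L₁+L₂)/(3EI) = θ_0, giving M_Q = 177.6 kN·m (hogging).
Span PQ, ΣM about P with M_Q applied at Q: R_Q^{PQ}·5 = 332.9 + 177.6, so R_Q^{PQ} = 102.1 kN and R_P = 106.9 − 102.1 = 4.773 kN.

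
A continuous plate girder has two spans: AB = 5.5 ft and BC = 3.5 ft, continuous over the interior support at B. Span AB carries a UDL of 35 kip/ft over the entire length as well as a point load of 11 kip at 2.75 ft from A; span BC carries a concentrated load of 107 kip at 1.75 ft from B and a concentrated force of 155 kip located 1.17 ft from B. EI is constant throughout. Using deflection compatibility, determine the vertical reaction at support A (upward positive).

Release continuity at B by inserting a hinge; the redundant is the internal moment M_B. The primary structure is two simply-supported spans AB and BC.
End slopes at the hinge B, treating each span as simply supported:
  span AB: UDL 35: wL³/(24EI) = 242.6/EI
  span AB: point load 11 at a = 2.75: Pab(L + a)/(6LEI) = 20.8/EI
  span BC: point load 107 at a = 1.75: Pab(L + b)/(6LEI) = 81.92/EI
  span BC: point load 155 at a = 1.17: Pab(L + b)/(6LEI) = 117.3/EI
  relative rotation θ_0 = (263.4 + 199.2)/EI = 462.7/EI
A unit hogging moment at B produces rotation L₁/(3EI) + L₂/(3EI) = 3/EI.
Compatibility: M_B·(L₁+L₂)/(3EI) = θ_0, giving M_B = 154.2 kip·ft (hogging).
Span AB, ΣM about A with M_B applied at B: R_B^{AB}·5.5 = 559.6 + 154.2, so R_B^{AB} = 129.8 kip and R_A = 203.5 − 129.8 = 73.71 kip.

R_A = 73.71 kip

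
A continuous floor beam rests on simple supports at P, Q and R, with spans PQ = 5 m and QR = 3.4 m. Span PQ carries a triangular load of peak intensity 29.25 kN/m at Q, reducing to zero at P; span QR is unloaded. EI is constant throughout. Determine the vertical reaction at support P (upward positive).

Insert a hinge at Q; M_Q is the redundant, and each span becomes simply supported.
Discontinuity in slope at Q on the released structure — sum the simple-span end rotations:
  span PQ: triangular load, peak 29.25: w₀L³/(45EI) = 81.25/EI
  relative rotation θ_0 = (81.25 + 0)/EI = 81.25/EI
A unit hogging moment at Q produces rotation L₁/(3EI) + L₂/(3EI) = 2.8/EI.
Slope continuity at Q: θ_0 = M_Q·2.8/EI, so M_Q = 81.25/2.8 = 29.02 kN·m (hogging).
Span PQ, ΣM about P with M_Q applied at Q: R_Q^{PQ}·5 = 243.8 + 29.02, so R_Q^{PQ} = 54.55 kN and R_P = 73.12 − 54.55 = 18.57 kN.

R_P = 18.57 kN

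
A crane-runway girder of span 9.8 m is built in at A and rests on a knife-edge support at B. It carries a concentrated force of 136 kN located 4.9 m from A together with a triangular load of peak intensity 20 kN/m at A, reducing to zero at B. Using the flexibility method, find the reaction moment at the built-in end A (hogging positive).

Take the reaction at B as the redundant and release it; the primary structure is a cantilever fixed at A.
Free-end deflection of the primary structure under the applied loading (downward +):
  point load 136 at a = 4.9: Pa²(3L − a)/(6EI) = 13334/EI
  triangular load, peak 20 at the fixed end: w₀L⁴/(30EI) = 6149/EI
  δ_0 = 19483/EI
Flexibility coefficient — unit upward force at B: δ_{BB} = L³/(3EI) = 313.7/EI.
The prop prevents deflection at B: R_B = δ_0/δ_{BB} = 19483/313.7 = 62.1 kN.
Moment equilibrium about A: M_A = Σ(load moments about A) − R_B·L = 986.5 − 62.1×9.8 = 378 kN·m.

M_A = 378 kN·m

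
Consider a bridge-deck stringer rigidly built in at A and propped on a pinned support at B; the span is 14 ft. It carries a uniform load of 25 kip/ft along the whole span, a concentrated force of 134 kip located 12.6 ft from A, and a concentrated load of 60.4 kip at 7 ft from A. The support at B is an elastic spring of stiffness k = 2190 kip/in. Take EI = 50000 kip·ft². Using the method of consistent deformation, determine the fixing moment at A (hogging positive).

Remove the prop at B; the released (primary) structure is a cantilever built in at A.
Primary-structure tip deflection at B by superposition:
  UDL 25: wL⁴/(8EI) = 120050/EI
  point load 134 at a = 12.6: Pa²(3L − a)/(6EI) = 104242/EI
  point load 60.4 at a = 7: Pa²(3L − a)/(6EI) = 17264/EI
  δ_0 = 241556/EI
Flexibility coefficient — unit upward force at B: δ_{BB} = L³/(3EI) = 914.7/EI.
With EI = 50000 kip·ft²: δ_0 = 4.8311 ft and δ_{BB} = 0.018293 ft/kip.
Compatibility — the spring shortens by R_B/k under the reaction it provides: δ_0 − R_B·δ_{BB} = R_B/k. With 1/k = 1/(2190×12) ft/kip = 0.000038 ft/kip, R_B = δ_0 / (δ_{BB} + 1/k) = 4.8311 / (0.018293 + 0.000038) = 263.5 kip.
Moment equilibrium about A: M_A = Σ(load moments about A) − R_B·L = 4561 − 263.5×14 = 871.6 kip·ft.

M_A = 871.6 kip·ft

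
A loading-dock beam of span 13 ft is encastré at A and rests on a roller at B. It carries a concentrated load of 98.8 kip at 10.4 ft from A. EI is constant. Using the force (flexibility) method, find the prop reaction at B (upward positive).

R_B = 69.56 kip

Choose R_B as the redundant. The primary structure is the cantilever fixed at A.
Primary-structure tip deflection at B by superposition:
  point load 98.8 at a = 10.4: Pa²(3L − a)/(6EI) = 50938/EI
Flexibility coefficient — unit upward force at B: δ_{BB} = L³/(3EI) = 732.3/EI.
Compatibility at B: δ_0 − R_B·δ_{BB} = 0, so R_B = 50938/732.3 = 69.56 kip.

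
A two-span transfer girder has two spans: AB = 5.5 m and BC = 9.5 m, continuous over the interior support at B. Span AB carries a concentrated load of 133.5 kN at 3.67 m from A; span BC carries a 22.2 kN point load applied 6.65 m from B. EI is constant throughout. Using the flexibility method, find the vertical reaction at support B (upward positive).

R_B = 115.3 kN

Insert a hinge at B; M_B is the redundant, and each span becomes simply supported.
End slopes at the hinge B, treating each span as simply supported:
  span AB: point load 133.5 at a = 3.67: Pab(L + a)/(6LEI) = 249.1/EI
  span BC: point load 22.2 at a = 6.65: Pab(L + b)/(6LEI) = 91.16/EI
  relative rotation θ_0 = (249.1 + 91.16)/EI = 340.3/EI
A unit hogging moment at B produces rotation L₁/(3EI) + L₂/(3EI) = 5/EI.
Slope continuity at B: θ_0 = M_B·5/EI, so M_B = 340.3/5 = 68.06 kN·m (hogging).
Span AB, ΣM about A with M_B applied at B: R_B^{AB}·5.5 = 489.9 + 68.06, so R_B^{AB} = 101.5 kN and R_A = 133.5 − 101.5 = 32.04 kN.
Span BC, ΣM about C: R_B^{BC}·9.5 = 63.27 + 68.06, so R_B^{BC} = 13.82 kN and R_C = 22.2 − 13.82 = 8.376 kN.
R_B = 101.5 + 13.82 = 115.3 kN.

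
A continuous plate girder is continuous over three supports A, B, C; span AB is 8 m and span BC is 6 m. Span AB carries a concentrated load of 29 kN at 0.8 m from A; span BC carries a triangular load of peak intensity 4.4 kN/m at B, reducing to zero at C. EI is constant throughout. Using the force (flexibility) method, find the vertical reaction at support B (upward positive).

R_B = 14.93 kN

Take M_B as the redundant. Released structure: two simple spans AB and BC with a hinge at B.
Rotations at B on the released spans (each span's end-slope, ×1/EI):
  span AB: point load 29 at a = 0.8: Pab(L + a)/(6LEI) = 30.62/EI
  span BC: triangular load, peak 4.4: w₀L³/(45EI) = 21.12/EI
  relative rotation θ_0 = (30.62 + 21.12)/EI = 51.74/EI
A unit hogging moment at B produces rotation L₁/(3EI) + L₂/(3EI) = 4.667/EI.
Compatibility: M_B·(L₁+L₂)/(3EI) = θ_0, giving M_B = 11.09 kN·m (hogging).
Span AB, ΣM about A with M_B applied at B: R_B^{AB}·8 = 23.2 + 11.09, so R_B^{AB} = 4.286 kN and R_A = 29 − 4.286 = 24.71 kN.
Span BC, ΣM about C: R_B^{BC}·6 = 52.8 + 11.09, so R_B^{BC} = 10.65 kN and R_C = 13.2 − 10.65 = 2.552 kN.
R_B = 4.286 + 10.65 = 14.93 kN.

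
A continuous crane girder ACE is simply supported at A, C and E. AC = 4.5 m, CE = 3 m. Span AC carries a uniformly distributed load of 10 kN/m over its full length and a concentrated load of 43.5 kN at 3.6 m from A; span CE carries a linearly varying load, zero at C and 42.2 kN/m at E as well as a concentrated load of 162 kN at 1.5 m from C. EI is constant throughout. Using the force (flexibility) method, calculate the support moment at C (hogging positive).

M_C = 77.41 kN·m

Release continuity at C by inserting a hinge; the redundant is the internal moment M_C. The primary structure is two simply-supported spans AC and CE.
Discontinuity in slope at C on the released structure — sum the simple-span end rotations:
  span AC: UDL 10: wL³/(24EI) = 37.97/EI
  span AC: point load 43.5 at a = 3.6: Pab(L + a)/(6LEI) = 42.28/EI
  span CE: triangular load, peak 42.2: 7w₀L³/(360EI) = 22.16/EI
  span CE: point load 162 at a = 1.5: Pab(L + b)/(6LEI) = 91.12/EI
  relative rotation θ_0 = (80.25 + 113.3)/EI = 193.5/EI
A unit hogging moment at C produces rotation L₁/(3EI) + L₂/(3EI) = 2.5/EI.
Slope continuity at C: θ_0 = M_C·2.5/EI, so M_C = 193.5/2.5 = 77.41 kN·m (hogging).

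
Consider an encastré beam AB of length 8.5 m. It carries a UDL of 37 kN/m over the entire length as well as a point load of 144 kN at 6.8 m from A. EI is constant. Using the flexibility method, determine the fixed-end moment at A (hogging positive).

M_A = 261.9 kN·m

Take the two fixed-end moments M_A, M_B as redundants; the released structure is the simple span AB.
Simple-span end rotations at A and B under the given loads:
  at A: UDL 37: wL³/(24EI) = 946.8/EI
  at B: UDL 37: wL³/(24EI) = 946.8/EI
  at A: point load 144 at a = 6.8: Pab(L + b)/(6LEI) = 332.9/EI
  at B: point load 144 at a = 6.8: Pab(L + a)/(6LEI) = 499.4/EI
  θ_A0 = 1280/EI,  θ_B0 = 1446/EI
Flexibility coefficients: a unit moment at one end gives L/(3EI) there and L/(6EI) at the far end, so f₁₁ = f₂₂ = 2.833/EI and f₁₂ = f₂₁ = 1.417/EI.
Compatibility — zero rotation at each built-in end:
  2.833 M_A + 1.417 M_B = 1280
  1.417 M_A + 2.833 M_B = 1446
Solving the pair gives M_A = 261.9 kN·m and M_B = 379.4 kN·m (hogging).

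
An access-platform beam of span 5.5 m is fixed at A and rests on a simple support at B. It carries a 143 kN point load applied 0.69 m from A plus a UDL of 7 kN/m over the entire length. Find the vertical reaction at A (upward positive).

R_A = 163.8 kN

Remove the prop at B; the released (primary) structure is a cantilever built in at A.
Primary-structure tip deflection at B by superposition:
  point load 143 at a = 0.69: Pa²(3L − a)/(6EI) = 179.4/EI
  UDL 7: wL⁴/(8EI) = 800.7/EI
  δ_0 = 980.1/EI
Tip deflection under a unit load at B: L³/(3EI) = 55.46/EI.
Compatibility at B: δ_0 − R_B·δ_{BB} = 0, so R_B = 980.1/55.46 = 17.67 kN.
Vertical equilibrium: R_A = ΣP − R_B = 181.5 − 17.67 = 163.8 kN.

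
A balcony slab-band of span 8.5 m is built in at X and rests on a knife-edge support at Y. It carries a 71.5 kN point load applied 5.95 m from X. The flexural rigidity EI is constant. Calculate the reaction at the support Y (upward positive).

R_Y = 40.29 kN

Remove the prop at Y; the released (primary) structure is a cantilever built in at X.
Free-end deflection of the primary structure under the applied loading (downward +):
  point load 71.5 at a = 5.95: Pa²(3L − a)/(6EI) = 8248/EI
Tip deflection under a unit load at Y: L³/(3EI) = 204.7/EI.
The prop prevents deflection at Y: R_Y = δ_0/δ_{YY} = 8248/204.7 = 40.29 kN.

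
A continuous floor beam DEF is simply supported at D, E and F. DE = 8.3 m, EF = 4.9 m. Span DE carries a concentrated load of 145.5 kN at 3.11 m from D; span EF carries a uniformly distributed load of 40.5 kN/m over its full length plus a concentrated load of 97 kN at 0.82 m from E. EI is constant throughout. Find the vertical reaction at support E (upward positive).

Release continuity at E by inserting a hinge; the redundant is the internal moment M_E. The primary structure is two simply-supported spans DE and EF.
End slopes at the hinge E, treating each span as simply supported:
  span DE: point load 145.5 at a = 3.11: Pab(L + a)/(6LEI) = 538.1/EI
  span EF: UDL 40.5: wL³/(24EI) = 198.5/EI
  span EF: point load 97 at a = 0.82: Pab(L + b)/(6LEI) = 99.12/EI
  relative rotation θ_0 = (538.1 + 297.7)/EI = 835.7/EI
A unit hogging moment at E produces rotation L₁/(3EI) + L₂/(3EI) = 4.4/EI.
Slope continuity at E: θ_0 = M_E·4.4/EI, so M_E = 835.7/4.4 = 189.9 kN·m (hogging).
Span DE, ΣM about D with M_E applied at E: R_E^{DE}·8.3 = 452.5 + 189.9, so R_E^{DE} = 77.4 kN and R_D = 145.5 − 77.4 = 68.1 kN.
Span EF, ΣM about F: R_E^{EF}·4.9 = 882 + 189.9, so R_E^{EF} = 218.8 kN and R_F = 295.4 − 218.8 = 76.69 kN.
R_E = 77.4 + 218.8 = 296.2 kN.

R_E = 296.2 kN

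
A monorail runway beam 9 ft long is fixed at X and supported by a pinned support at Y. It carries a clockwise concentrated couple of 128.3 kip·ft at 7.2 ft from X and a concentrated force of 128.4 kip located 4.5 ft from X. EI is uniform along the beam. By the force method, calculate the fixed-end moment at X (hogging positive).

M_X = 160.2 kip·ft

Choose R_Y as the redundant. The primary structure is the cantilever fixed at X.
Free-end deflection of the primary structure under the applied loading (downward +):
  clockwise couple 128.3 at a = 7.2: M₀a(2L − a)/(2EI) = 4988/EI
  point load 128.4 at a = 4.5: Pa²(3L − a)/(6EI) = 9750/EI
  δ_0 = 14739/EI
Flexibility coefficient — unit upward force at Y: δ_{YY} = L³/(3EI) = 243/EI.
The prop prevents deflection at Y: R_Y = δ_0/δ_{YY} = 14739/243 = 60.65 kip.
Moment equilibrium about X: M_X = Σ(load moments about X) − R_Y·L = 706.1 − 60.65×9 = 160.2 kip·ft.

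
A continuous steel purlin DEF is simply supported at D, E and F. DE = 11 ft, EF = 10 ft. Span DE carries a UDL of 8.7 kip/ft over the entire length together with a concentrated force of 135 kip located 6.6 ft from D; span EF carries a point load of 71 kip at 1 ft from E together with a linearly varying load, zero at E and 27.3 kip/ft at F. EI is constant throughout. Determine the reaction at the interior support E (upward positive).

Release continuity at E by inserting a hinge; the redundant is the internal moment M_E. The primary structure is two simply-supported spans DE and EF.
End slopes at the hinge E, treating each span as simply supported:
  span DE: UDL 8.7: wL³/(24EI) = 482.5/EI
  span DE: point load 135 at a = 6.6: Pab(L + a)/(6LEI) = 1045/EI
  span EF: point load 71 at a = 1: Pab(L + b)/(6LEI) = 202.3/EI
  span EF: triangular load, peak 27.3: 7w₀L³/(360EI) = 530.8/EI
  relative rotation θ_0 = (1528 + 733.2)/EI = 2261/EI
A unit hogging moment at E produces rotation L₁/(3EI) + L₂/(3EI) = 7/EI.
Slope continuity at E: θ_0 = M_E·7/EI, so M_E = 2261/7 = 323 kip·ft (hogging).
Span DE, ΣM about D with M_E applied at E: R_E^{DE}·11 = 1417 + 323, so R_E^{DE} = 158.2 kip and R_D = 230.7 − 158.2 = 72.48 kip.
Span EF, ΣM about F: R_E^{EF}·10 = 1094 + 323, so R_E^{EF} = 141.7 kip and R_F = 207.5 − 141.7 = 65.8 kip.
R_E = 158.2 + 141.7 = 299.9 kip.

R_E = 299.9 kip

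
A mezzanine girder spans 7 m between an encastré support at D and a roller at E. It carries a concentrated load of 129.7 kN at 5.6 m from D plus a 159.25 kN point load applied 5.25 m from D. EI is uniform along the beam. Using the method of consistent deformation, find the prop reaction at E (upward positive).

R_E = 192.1 kN

Take the reaction at E as the redundant and release it; the primary structure is a cantilever fixed at D.
Free-end deflection of the primary structure under the applied loading (downward +):
  point load 129.7 at a = 5.6: Pa²(3L − a)/(6EI) = 10440/EI
  point load 159.25 at a = 5.25: Pa²(3L − a)/(6EI) = 11522/EI
  δ_0 = 21962/EI
Flexibility coefficient — unit upward force at E: δ_{EE} = L³/(3EI) = 114.3/EI.
Compatibility at E: δ_0 − R_E·δ_{EE} = 0, so R_E = 21962/114.3 = 192.1 kN.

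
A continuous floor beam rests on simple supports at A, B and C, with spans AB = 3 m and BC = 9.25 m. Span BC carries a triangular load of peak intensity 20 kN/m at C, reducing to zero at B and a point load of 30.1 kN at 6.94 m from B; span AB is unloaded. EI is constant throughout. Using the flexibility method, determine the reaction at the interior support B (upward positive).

Take M_B as the redundant. Released structure: two simple spans AB and BC with a hinge at B.
Discontinuity in slope at B on the released structure — sum the simple-span end rotations:
  span BC: triangular load, peak 20: 7w₀L³/(360EI) = 307.8/EI
  span BC: point load 30.1 at a = 6.94: Pab(L + b)/(6LEI) = 100.5/EI
  relative rotation θ_0 = (0 + 408.3)/EI = 408.3/EI
A unit hogging moment at B produces rotation L₁/(3EI) + L₂/(3EI) = 4.083/EI.
Compatibility: M_B·(L₁+L₂)/(3EI) = θ_0, giving M_B = 99.99 kN·m (hogging).
Span AB, ΣM about A with M_B applied at B: R_B^{AB}·3 = 0 + 99.99, so R_B^{AB} = 33.33 kN and R_A = 0 − 33.33 = -33.33 kN.
Span BC, ΣM about C: R_B^{BC}·9.25 = 354.7 + 99.99, so R_B^{BC} = 49.16 kN and R_C = 122.6 − 49.16 = 73.44 kN.
R_B = 33.33 + 49.16 = 82.49 kN.

R_B = 82.49 kN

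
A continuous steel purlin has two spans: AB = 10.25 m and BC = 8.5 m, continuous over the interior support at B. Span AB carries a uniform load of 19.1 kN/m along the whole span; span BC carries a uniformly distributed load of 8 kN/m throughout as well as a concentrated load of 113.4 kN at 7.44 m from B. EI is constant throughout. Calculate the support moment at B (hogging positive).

M_B = 196.7 kN·m

Take M_B as the redundant. Released structure: two simple spans AB and BC with a hinge at B.
Rotations at B on the released spans (each span's end-slope, ×1/EI):
  span AB: UDL 19.1: wL³/(24EI) = 857/EI
  span BC: UDL 8: wL³/(24EI) = 204.7/EI
  span BC: point load 113.4 at a = 7.44: Pab(L + b)/(6LEI) = 167.6/EI
  relative rotation θ_0 = (857 + 372.3)/EI = 1229/EI
A unit hogging moment at B produces rotation L₁/(3EI) + L₂/(3EI) = 6.25/EI.
Compatibility: M_B·(L₁+L₂)/(3EI) = θ_0, giving M_B = 196.7 kN·m (hogging).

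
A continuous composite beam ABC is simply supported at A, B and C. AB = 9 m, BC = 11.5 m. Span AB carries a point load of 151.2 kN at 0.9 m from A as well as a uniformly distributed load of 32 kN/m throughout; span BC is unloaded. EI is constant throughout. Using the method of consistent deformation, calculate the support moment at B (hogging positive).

Take M_B as the redundant. Released structure: two simple spans AB and BC with a hinge at B.
Rotations at B on the released spans (each span's end-slope, ×1/EI):
  span AB: point load 151.2 at a = 0.9: Pab(L + a)/(6LEI) = 202.1/EI
  span AB: UDL 32: wL³/(24EI) = 972/EI
  relative rotation θ_0 = (1174 + 0)/EI = 1174/EI
A unit hogging moment at B produces rotation L₁/(3EI) + L₂/(3EI) = 6.833/EI.
Slope continuity at B: θ_0 = M_B·6.833/EI, so M_B = 1174/6.833 = 171.8 kN·m (hogging).

M_B = 171.8 kN·m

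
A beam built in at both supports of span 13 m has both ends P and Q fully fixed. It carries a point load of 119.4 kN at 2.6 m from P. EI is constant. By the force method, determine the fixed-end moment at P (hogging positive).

M_P = 198.7 kN·m

Take the two fixed-end moments M_P, M_Q as redundants; the released structure is the simple span PQ.
End rotations of the released simple span under the applied load (×1/EI):
  at P: point load 119.4 at a = 2.6: Pab(L + b)/(6LEI) = 968.6/EI
  at Q: point load 119.4 at a = 2.6: Pab(L + a)/(6LEI) = 645.7/EI
  θ_P0 = 968.6/EI,  θ_Q0 = 645.7/EI
Flexibility coefficients: a unit moment at one end gives L/(3EI) there and L/(6EI) at the far end, so f₁₁ = f₂₂ = 4.333/EI and f₁₂ = f₂₁ = 2.167/EI.
Compatibility — zero rotation at each built-in end:
  4.333 M_P + 2.167 M_Q = 968.6
  2.167 M_P + 4.333 M_Q = 645.7
Solving the pair gives M_P = 198.7 kN·m and M_Q = 49.67 kN·m (hogging).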